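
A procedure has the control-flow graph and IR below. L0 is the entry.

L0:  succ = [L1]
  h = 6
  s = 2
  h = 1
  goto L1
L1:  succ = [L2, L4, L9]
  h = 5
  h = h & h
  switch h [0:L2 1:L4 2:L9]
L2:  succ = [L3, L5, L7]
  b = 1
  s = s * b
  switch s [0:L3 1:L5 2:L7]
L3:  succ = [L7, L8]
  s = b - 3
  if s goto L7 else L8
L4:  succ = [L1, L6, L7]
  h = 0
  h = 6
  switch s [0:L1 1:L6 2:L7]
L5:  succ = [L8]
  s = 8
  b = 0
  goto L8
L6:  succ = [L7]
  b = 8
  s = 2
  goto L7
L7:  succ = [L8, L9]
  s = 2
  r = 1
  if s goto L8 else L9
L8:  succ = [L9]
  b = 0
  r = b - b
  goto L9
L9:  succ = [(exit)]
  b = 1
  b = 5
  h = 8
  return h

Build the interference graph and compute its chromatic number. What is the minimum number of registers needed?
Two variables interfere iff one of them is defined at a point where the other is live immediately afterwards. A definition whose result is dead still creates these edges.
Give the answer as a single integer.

Per-block:
  L0: def={h,s} ue=∅
  L1: def={h} ue=∅
  L2: def={b,s} ue={s}
  L3: def={s} ue={b}
  L4: def={h} ue={s}
  L5: def={b,s} ue=∅
  L6: def={b,s} ue=∅
  L7: def={r,s} ue=∅
  L8: def={b,r} ue=∅
  L9: def={b,h} ue=∅

Live sets:
  L0 li=∅ lo={s}
  L1 li={s} lo={s}
  L2 li={s} lo={b}
  L3 li={b} lo=∅
  L4 li={s} lo={s}
  L5 li=∅ lo=∅
  L6 li=∅ lo=∅
  L7 li=∅ lo=∅
  L8 li=∅ lo=∅
  L9 li=∅ lo=∅

Interfere edges:
  b↔{s}
  h↔{s}
  r↔{s}
  s↔{b,h,r}

Chromatic number:
  lower bound: {b,s} mutually conflict ⇒ χ ≥ 2
  2-colouring: r0={s}  r1={b,h,r}
  χ = 2

Answer: 2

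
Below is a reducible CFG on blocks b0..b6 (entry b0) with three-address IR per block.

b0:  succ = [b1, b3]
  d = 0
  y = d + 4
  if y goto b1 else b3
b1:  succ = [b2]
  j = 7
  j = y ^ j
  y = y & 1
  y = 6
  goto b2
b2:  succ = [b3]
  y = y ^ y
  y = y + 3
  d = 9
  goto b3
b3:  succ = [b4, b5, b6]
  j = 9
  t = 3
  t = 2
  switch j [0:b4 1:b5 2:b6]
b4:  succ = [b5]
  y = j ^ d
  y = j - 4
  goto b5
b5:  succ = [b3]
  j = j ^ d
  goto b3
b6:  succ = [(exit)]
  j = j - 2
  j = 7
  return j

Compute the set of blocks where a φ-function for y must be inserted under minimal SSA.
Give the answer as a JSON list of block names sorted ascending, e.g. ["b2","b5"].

Answer: ["b3", "b5"]

Derivation:
idom tree: b1←b0 b2←b1 b3←b0 b4←b3 b5←b3 b6←b3
Dom∩ at merges:
  b3: preds {b0,b2,b5}: {b0} ∩ {b0,b1,b2} ∩ {b0,b3,b5} = {b0}; idom=b0
  b5: preds {b3,b4}: {b0,b3} ∩ {b0,b3,b4} = {b0,b3}; idom=b3

DF walk-up:
  b3←b0: walk · to b0
  b3←b2: walk b2→b1 to b0
  b3←b5: walk b5→b3 to b0
  b5←b3: walk · to b3
  b5←b4: walk b4 to b3
  DF(b0)=∅
  DF(b1)={b3}
  DF(b2)={b3}
  DF(b3)={b3}
  DF(b4)={b5}
  DF(b5)={b3}
  DF(b6)=∅

φ for y: defs {b0,b1,b2,b4}
  DF⁺ = {b3,b5}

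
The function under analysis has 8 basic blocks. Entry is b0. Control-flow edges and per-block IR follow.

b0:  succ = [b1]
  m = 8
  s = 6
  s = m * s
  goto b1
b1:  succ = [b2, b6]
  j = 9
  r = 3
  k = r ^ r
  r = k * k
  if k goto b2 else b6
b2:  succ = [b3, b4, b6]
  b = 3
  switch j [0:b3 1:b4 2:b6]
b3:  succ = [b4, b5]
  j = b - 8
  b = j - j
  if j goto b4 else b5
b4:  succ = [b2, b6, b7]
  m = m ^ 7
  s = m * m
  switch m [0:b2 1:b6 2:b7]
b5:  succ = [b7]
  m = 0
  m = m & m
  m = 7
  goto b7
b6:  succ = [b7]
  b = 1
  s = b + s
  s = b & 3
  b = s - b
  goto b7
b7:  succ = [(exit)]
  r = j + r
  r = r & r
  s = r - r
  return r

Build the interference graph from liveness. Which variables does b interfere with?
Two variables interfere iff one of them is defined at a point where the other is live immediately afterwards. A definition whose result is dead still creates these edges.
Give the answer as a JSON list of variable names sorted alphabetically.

Answer: ["j", "m", "r", "s"]

Working:
Block summaries:
  b0: {m,s} / ∅
  b1: {j,k,r} / ∅
  b2: {b} / {j}
  b3: {b,j} / {b}
  b4: {m,s} / {m}
  b5: {m} / ∅
  b6: {b,s} / {s}
  b7: {r,s} / {j,r}

Liveness:
  b0 li=∅ lo={m,s}
  b1 li={m,s} lo={j,m,r,s}
  b2 li={j,m,r,s} lo={b,j,m,r,s}
  b3 li={b,m,r} lo={j,m,r}
  b4 li={j,m,r} lo={j,m,r,s}
  b5 li={j,r} lo={j,r}
  b6 li={j,r,s} lo={j,r}
  b7 li={j,r} lo=∅

Interference:
  b↔{j,m,r,s}
  j↔{b,k,m,r,s}
  k↔{j,m,r,s}
  m↔{b,j,k,r,s}
  r↔{b,j,k,m,s}
  s↔{b,j,k,m,r}

N(b) = ["j", "m", "r", "s"]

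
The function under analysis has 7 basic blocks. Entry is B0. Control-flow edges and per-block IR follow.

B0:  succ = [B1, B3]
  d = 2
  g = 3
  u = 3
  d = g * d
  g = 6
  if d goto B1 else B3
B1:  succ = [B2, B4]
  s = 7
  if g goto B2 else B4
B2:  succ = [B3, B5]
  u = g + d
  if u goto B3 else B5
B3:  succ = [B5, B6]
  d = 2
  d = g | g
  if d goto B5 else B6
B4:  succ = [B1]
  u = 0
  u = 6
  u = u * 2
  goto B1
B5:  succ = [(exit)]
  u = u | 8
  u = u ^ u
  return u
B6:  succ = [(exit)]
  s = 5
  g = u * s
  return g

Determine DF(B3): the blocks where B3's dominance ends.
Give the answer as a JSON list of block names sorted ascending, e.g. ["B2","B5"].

idom tree: B1←B0 B2←B1 B3←B0 B4←B1 B5←B0 B6←B3
Join-block Dom:
  B1: preds {B0,B4}: {B0} ∩ {B0,B1,B4} = {B0}; idom=B0
  B3: preds {B0,B2}: {B0} ∩ {B0,B1,B2} = {B0}; idom=B0
  B5: preds {B2,B3}: {B0,B1,B2} ∩ {B0,B3} = {B0}; idom=B0

DF derivation:
  join B1 pred B0: · stop@B0
  join B1 pred B4: B4→B1 stop@B0
  join B3 pred B0: · stop@B0
  join B3 pred B2: B2→B1 stop@B0
  join B5 pred B2: B2→B1 stop@B0
  join B5 pred B3: B3 stop@B0
  B0: DF=∅
  B1: DF={B1,B3,B5}
  B2: DF={B3,B5}
  B3: DF={B5}
  B4: DF={B1}
  B5: DF=∅
  B6: DF=∅

DF(B3) = ["B5"]

Answer: ["B5"]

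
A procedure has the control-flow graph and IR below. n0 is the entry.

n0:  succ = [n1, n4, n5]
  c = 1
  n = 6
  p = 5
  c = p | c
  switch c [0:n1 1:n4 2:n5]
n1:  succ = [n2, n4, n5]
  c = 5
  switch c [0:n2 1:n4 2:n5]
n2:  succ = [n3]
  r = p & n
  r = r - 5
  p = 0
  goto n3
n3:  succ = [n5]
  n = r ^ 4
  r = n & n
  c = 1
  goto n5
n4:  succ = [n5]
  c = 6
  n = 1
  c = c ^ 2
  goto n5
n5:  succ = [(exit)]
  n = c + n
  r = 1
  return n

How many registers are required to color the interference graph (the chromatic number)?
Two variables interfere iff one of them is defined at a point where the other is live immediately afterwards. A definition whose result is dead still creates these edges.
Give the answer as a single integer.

Block summaries:
  n0: def={c,n,p} ue=∅
  n1: def={c} ue=∅
  n2: def={p,r} ue={n,p}
  n3: def={c,n,r} ue={r}
  n4: def={c,n} ue=∅
  n5: def={n,r} ue={c,n}

Backward fixpoint:
  live n0: ∅→{c,n,p}
  live n1: {n,p}→{c,n,p}
  live n2: {n,p}→{r}
  live n3: {r}→{c,n}
  live n4: ∅→{c,n}
  live n5: {c,n}→∅

Interfere edges:
  c↔{n,p}
  n↔{c,p,r}
  p↔{c,n,r}
  r↔{n,p}

Registers:
  clique {c,n,p} ⇒ need ≥ 3
  3-colouring: R0={n}  R1={p}  R2={c,r}
  χ = 3

Answer: 3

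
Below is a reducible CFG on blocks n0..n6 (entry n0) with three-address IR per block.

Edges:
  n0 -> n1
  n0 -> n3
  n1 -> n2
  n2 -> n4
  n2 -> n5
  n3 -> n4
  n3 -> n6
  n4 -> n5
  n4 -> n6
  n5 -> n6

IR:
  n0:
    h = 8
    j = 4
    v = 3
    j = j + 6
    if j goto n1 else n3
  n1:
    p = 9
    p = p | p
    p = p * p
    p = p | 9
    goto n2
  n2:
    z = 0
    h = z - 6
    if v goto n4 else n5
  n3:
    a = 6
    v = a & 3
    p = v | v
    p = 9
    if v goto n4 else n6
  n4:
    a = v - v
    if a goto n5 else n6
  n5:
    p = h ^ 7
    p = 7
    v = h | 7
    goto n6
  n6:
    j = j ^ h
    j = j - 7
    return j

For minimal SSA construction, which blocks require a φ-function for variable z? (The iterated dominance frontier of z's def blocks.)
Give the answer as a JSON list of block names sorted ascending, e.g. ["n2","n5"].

Answer: ["n4", "n5", "n6"]

Analysis:
idom tree: n1←n0 n2←n1 n3←n0 n4←n0 n5←n0 n6←n0
Dom at joins:
  n4: preds {n2,n3}: {n0,n1,n2} ∩ {n0,n3} = {n0}; idom=n0
  n5: preds {n2,n4}: {n0,n1,n2} ∩ {n0,n4} = {n0}; idom=n0
  n6: preds {n3,n4,n5}: {n0,n3} ∩ {n0,n4} ∩ {n0,n5} = {n0}; idom=n0

DF derivation:
  n4←n2: walk n2→n1 to n0
  n4←n3: walk n3 to n0
  n5←n2: walk n2→n1 to n0
  n5←n4: walk n4 to n0
  n6←n3: walk n3 to n0
  n6←n4: walk n4 to n0
  n6←n5: walk n5 to n0
  n0 → ∅
  n1 → {n4,n5}
  n2 → {n4,n5}
  n3 → {n4,n6}
  n4 → {n5,n6}
  n5 → {n6}
  n6 → ∅

φ for z: defs {n2}
  DF⁺ = {n4,n5,n6}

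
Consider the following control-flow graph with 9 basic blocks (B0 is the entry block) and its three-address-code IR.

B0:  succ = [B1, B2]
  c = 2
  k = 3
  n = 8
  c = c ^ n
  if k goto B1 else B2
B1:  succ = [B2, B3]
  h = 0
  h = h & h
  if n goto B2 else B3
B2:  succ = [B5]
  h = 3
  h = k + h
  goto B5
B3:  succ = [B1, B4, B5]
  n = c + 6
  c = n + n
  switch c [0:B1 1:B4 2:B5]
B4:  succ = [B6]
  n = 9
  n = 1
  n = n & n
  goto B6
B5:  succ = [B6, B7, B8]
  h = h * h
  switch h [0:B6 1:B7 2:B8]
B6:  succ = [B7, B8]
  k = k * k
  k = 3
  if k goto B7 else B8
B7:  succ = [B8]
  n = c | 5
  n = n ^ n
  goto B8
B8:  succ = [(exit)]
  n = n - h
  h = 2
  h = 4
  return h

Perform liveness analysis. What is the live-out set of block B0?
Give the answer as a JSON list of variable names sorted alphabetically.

Block summaries:
  B0: def={c,k,n} ue=∅
  B1: def={h} ue={n}
  B2: def={h} ue={k}
  B3: def={c,n} ue={c}
  B4: def={n} ue=∅
  B5: def={h} ue={h}
  B6: def={k} ue={k}
  B7: def={n} ue={c}
  B8: def={h,n} ue={h,n}

Liveness:
  B0 li=∅ lo={c,k,n}
  B1 li={c,k,n} lo={c,h,k,n}
  B2 li={c,k,n} lo={c,h,k,n}
  B3 li={c,h,k} lo={c,h,k,n}
  B4 li={c,h,k} lo={c,h,k,n}
  B5 li={c,h,k,n} lo={c,h,k,n}
  B6 li={c,h,k,n} lo={c,h,n}
  B7 li={c,h} lo={h,n}
  B8 li={h,n} lo=∅

live-out(B0) = ["c", "k", "n"]

Answer: ["c", "k", "n"]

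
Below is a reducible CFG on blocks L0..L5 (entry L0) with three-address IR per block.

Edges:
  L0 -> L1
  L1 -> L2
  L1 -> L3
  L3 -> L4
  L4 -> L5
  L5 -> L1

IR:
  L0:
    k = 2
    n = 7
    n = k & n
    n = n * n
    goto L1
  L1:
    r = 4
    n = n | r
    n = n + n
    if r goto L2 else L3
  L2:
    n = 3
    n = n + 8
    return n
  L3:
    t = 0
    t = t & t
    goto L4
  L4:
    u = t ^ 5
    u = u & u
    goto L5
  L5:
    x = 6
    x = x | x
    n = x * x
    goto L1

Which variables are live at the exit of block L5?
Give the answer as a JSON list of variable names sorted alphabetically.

Per-block:
  L0: def={k,n} ue=∅
  L1: def={n,r} ue={n}
  L2: def={n} ue=∅
  L3: def={t} ue=∅
  L4: def={u} ue={t}
  L5: def={n,x} ue=∅

Backward fixpoint:
  L0: in=∅ out={n}
  L1: in={n} out=∅
  L2: in=∅ out=∅
  L3: in=∅ out={t}
  L4: in={t} out=∅
  L5: in=∅ out={n}

live-out(L5) = ["n"]

Answer: ["n"]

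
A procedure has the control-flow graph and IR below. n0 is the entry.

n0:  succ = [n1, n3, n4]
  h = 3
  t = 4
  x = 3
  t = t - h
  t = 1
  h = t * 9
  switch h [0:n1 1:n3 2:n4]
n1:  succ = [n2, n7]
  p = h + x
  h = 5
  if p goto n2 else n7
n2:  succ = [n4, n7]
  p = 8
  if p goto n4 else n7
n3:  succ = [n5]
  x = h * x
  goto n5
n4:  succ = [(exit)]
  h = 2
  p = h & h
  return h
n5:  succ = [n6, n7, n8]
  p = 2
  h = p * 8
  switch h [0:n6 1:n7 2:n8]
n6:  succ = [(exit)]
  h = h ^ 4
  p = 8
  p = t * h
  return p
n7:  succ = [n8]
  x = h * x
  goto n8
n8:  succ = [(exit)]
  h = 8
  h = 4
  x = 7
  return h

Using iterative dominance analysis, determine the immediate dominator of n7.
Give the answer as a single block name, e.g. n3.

Answer: n0

Derivation:
idom tree: n1←n0 n2←n1 n3←n0 n4←n0 n5←n3 n6←n5 n7←n0 n8←n0
Dom at joins:
  n4: preds {n0,n2}: {n0} ∩ {n0,n1,n2} = {n0}; idom=n0
  n7: preds {n1,n2,n5}: {n0,n1} ∩ {n0,n1,n2} ∩ {n0,n3,n5} = {n0}; idom=n0
  n8: preds {n5,n7}: {n0,n3,n5} ∩ {n0,n7} = {n0}; idom=n0

idom(n7) = n0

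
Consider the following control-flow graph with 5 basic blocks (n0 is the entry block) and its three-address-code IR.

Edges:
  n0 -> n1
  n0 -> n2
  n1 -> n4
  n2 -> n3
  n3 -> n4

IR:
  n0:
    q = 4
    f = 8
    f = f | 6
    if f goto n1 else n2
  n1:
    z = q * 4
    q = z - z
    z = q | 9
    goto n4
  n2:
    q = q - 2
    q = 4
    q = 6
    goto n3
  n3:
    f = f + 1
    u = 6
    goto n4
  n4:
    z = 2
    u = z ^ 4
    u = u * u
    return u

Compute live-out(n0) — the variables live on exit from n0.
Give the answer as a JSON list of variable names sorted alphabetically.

Answer: ["f", "q"]

Derivation:
Per-block:
  n0: def={f,q} ue=∅
  n1: def={q,z} ue={q}
  n2: def={q} ue={q}
  n3: def={f,u} ue={f}
  n4: def={u,z} ue=∅

Backward fixpoint:
  live n0: ∅→{f,q}
  live n1: {q}→∅
  live n2: {f,q}→{f}
  live n3: {f}→∅
  live n4: ∅→∅

live-out(n0) = ["f", "q"]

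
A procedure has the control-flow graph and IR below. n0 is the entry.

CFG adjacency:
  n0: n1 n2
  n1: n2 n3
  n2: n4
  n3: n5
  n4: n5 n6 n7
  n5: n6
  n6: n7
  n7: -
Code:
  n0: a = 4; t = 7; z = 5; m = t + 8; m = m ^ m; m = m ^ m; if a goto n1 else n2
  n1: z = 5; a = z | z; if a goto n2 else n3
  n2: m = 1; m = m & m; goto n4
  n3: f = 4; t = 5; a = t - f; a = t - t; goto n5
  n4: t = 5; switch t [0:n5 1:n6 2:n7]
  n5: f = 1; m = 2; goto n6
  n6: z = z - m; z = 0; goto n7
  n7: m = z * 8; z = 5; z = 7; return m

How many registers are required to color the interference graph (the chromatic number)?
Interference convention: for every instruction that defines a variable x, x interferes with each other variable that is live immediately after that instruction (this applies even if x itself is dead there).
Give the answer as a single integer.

Answer: 4

Derivation:
Block summaries:
  n0: def={a,m,t,z} ue=∅
  n1: def={a,z} ue=∅
  n2: def={m} ue=∅
  n3: def={a,f,t} ue=∅
  n4: def={t} ue=∅
  n5: def={f,m} ue=∅
  n6: def={z} ue={m,z}
  n7: def={m,z} ue={z}

Backward fixpoint:
  live n0: ∅→{z}
  live n1: ∅→{z}
  live n2: {z}→{m,z}
  live n3: {z}→{z}
  live n4: {m,z}→{m,z}
  live n5: {z}→{m,z}
  live n6: {m,z}→{z}
  live n7: {z}→∅

Interfere edges:
  a↔{m,t,z}
  f↔{t,z}
  m↔{a,t,z}
  t↔{a,f,m,z}
  z↔{a,f,m,t}

Colouring:
  {a,m,t,z} pairwise interfere (4-clique) ⇒ χ ≥ 4
  4-colouring: R0={t}  R1={z}  R2={a,f}  R3={m}
  χ = 4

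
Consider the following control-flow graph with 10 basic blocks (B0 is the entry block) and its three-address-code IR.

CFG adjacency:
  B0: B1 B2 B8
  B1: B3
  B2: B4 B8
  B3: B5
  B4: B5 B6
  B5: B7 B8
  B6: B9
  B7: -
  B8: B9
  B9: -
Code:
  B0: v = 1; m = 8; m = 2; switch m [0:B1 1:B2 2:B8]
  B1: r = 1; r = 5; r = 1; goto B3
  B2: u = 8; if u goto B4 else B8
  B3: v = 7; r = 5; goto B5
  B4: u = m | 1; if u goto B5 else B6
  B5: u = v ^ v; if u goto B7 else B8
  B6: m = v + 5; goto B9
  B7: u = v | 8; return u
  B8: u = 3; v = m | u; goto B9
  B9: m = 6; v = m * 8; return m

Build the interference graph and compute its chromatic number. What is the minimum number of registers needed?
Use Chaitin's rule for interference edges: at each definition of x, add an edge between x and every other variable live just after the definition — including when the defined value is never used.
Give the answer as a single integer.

Per-block:
  B0: def={m,v} ue=∅
  B1: def={r} ue=∅
  B2: def={u} ue=∅
  B3: def={r,v} ue=∅
  B4: def={u} ue={m}
  B5: def={u} ue={v}
  B6: def={m} ue={v}
  B7: def={u} ue={v}
  B8: def={u,v} ue={m}
  B9: def={m,v} ue=∅

Liveness:
  live B0: ∅→{m,v}
  live B1: {m}→{m}
  live B2: {m,v}→{m,v}
  live B3: {m}→{m,v}
  live B4: {m,v}→{m,v}
  live B5: {m,v}→{m,v}
  live B6: {v}→∅
  live B7: {v}→∅
  live B8: {m}→∅
  live B9: ∅→∅

Conflict graph:
  m: {r,u,v}
  r: {m,v}
  u: {m,v}
  v: {m,r,u}

Registers:
  clique {m,r,v} ⇒ need ≥ 3
  3-colouring: R0={m}  R1={v}  R2={r,u}
  χ = 3

Answer: 3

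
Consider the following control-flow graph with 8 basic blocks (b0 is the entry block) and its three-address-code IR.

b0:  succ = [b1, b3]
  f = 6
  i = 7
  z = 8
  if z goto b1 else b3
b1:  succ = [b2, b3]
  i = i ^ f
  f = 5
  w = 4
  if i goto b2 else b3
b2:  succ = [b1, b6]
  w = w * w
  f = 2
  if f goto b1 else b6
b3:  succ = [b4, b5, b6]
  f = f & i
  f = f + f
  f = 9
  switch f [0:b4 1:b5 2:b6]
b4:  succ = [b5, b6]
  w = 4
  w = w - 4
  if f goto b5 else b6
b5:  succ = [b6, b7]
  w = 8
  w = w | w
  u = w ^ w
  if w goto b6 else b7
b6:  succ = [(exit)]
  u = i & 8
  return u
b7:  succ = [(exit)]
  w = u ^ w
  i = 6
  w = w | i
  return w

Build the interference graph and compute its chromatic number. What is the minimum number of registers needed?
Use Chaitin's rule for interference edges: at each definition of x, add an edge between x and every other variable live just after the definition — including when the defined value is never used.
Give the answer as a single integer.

Block summaries:
  b0: def={f,i,z} ue=∅
  b1: def={f,i,w} ue={f,i}
  b2: def={f,w} ue={w}
  b3: def={f} ue={f,i}
  b4: def={w} ue={f}
  b5: def={u,w} ue=∅
  b6: def={u} ue={i}
  b7: def={i,w} ue={u,w}

Backward fixpoint:
  live b0: ∅→{f,i}
  live b1: {f,i}→{f,i,w}
  live b2: {i,w}→{f,i}
  live b3: {f,i}→{f,i}
  live b4: {f,i}→{i}
  live b5: {i}→{i,u,w}
  live b6: {i}→∅
  live b7: {u,w}→∅

Interference:
  f — {i,w,z}
  i — {f,u,w,z}
  u — {i,w}
  w — {f,i,u}
  z — {f,i}

Chromatic number:
  lower bound: {f,i,w} mutually conflict ⇒ χ ≥ 3
  assign f→r1 i→r0 u→r1 w→r2 z→r2 — no edge inside a register ⇒ χ ≤ 3
  χ = 3

Answer: 3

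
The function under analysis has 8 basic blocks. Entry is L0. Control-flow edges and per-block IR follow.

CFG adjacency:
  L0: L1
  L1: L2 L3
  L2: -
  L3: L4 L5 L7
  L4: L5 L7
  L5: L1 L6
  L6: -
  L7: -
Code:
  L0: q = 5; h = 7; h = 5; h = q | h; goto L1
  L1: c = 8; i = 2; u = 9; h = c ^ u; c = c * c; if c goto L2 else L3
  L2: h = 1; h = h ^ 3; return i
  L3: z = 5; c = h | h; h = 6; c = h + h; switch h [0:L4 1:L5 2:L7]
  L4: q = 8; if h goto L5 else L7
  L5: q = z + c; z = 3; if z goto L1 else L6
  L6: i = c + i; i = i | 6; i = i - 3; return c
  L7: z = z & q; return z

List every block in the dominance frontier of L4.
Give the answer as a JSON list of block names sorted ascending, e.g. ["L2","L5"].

idom tree: L1←L0 L2←L1 L3←L1 L4←L3 L5←L3 L6←L5 L7←L3
Dom at joins:
  L1: preds {L0,L5}: {L0} ∩ {L0,L1,L3,L5} = {L0}; idom=L0
  L5: preds {L3,L4}: {L0,L1,L3} ∩ {L0,L1,L3,L4} = {L0,L1,L3}; idom=L3
  L7: preds {L3,L4}: {L0,L1,L3} ∩ {L0,L1,L3,L4} = {L0,L1,L3}; idom=L3

Frontier:
  L1←L0: walk · to L0
  L1←L5: walk L5→L3→L1 to L0
  L5←L3: walk · to L3
  L5←L4: walk L4 to L3
  L7←L3: walk · to L3
  L7←L4: walk L4 to L3
  L0 → ∅
  L1 → {L1}
  L2 → ∅
  L3 → {L1}
  L4 → {L5,L7}
  L5 → {L1}
  L6 → ∅
  L7 → ∅

DF(L4) = ["L5", "L7"]

Answer: ["L5", "L7"]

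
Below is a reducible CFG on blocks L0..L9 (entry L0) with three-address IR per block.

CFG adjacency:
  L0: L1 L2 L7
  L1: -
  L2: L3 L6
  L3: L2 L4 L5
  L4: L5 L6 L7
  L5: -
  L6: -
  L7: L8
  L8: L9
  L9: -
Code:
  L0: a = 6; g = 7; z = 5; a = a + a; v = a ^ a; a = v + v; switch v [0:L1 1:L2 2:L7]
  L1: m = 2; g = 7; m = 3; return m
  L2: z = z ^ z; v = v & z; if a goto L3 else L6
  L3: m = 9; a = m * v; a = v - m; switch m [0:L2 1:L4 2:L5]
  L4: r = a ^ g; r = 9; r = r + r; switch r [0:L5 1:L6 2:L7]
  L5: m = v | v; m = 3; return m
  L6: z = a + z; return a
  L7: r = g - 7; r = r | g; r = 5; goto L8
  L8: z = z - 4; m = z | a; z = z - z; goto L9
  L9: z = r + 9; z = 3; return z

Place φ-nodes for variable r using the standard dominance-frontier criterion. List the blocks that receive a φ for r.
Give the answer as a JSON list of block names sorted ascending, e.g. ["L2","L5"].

idom tree: L1←L0 L2←L0 L3←L2 L4←L3 L5←L3 L6←L2 L7←L0 L8←L7 L9←L8
Dom∩ at merges:
  L2: preds {L0,L3}: {L0} ∩ {L0,L2,L3} = {L0}; idom=L0
  L5: preds {L3,L4}: {L0,L2,L3} ∩ {L0,L2,L3,L4} = {L0,L2,L3}; idom=L3
  L6: preds {L2,L4}: {L0,L2} ∩ {L0,L2,L3,L4} = {L0,L2}; idom=L2
  L7: preds {L0,L4}: {L0} ∩ {L0,L2,L3,L4} = {L0}; idom=L0

DF derivation:
  L2←L0: walk · to L0
  L2←L3: walk L3→L2 to L0
  L5←L3: walk · to L3
  L5←L4: walk L4 to L3
  L6←L2: walk · to L2
  L6←L4: walk L4→L3 to L2
  L7←L0: walk · to L0
  L7←L4: walk L4→L3→L2 to L0
  L0 → ∅
  L1 → ∅
  L2 → {L2,L7}
  L3 → {L2,L6,L7}
  L4 → {L5,L6,L7}
  L5 → ∅
  L6 → ∅
  L7 → ∅
  L8 → ∅
  L9 → ∅

φ for r: defs {L4,L7}
  DF⁺ = {L5,L6,L7}

Answer: ["L5", "L6", "L7"]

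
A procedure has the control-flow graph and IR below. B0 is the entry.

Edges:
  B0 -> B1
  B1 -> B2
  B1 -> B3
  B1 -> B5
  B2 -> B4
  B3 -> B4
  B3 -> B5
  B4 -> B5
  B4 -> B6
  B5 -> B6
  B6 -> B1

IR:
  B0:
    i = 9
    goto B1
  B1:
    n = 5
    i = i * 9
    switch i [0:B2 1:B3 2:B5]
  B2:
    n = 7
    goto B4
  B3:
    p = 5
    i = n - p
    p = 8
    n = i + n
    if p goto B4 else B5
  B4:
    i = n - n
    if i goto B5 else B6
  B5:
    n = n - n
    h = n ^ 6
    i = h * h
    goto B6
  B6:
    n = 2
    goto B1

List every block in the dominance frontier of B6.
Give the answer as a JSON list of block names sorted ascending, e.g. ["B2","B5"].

Answer: ["B1"]

Analysis:
idom tree: B1←B0 B2←B1 B3←B1 B4←B1 B5←B1 B6←B1
Dom at joins:
  B1: preds {B0,B6}: {B0} ∩ {B0,B1,B6} = {B0}; idom=B0
  B4: preds {B2,B3}: {B0,B1,B2} ∩ {B0,B1,B3} = {B0,B1}; idom=B1
  B5: preds {B1,B3,B4}: {B0,B1} ∩ {B0,B1,B3} ∩ {B0,B1,B4} = {B0,B1}; idom=B1
  B6: preds {B4,B5}: {B0,B1,B4} ∩ {B0,B1,B5} = {B0,B1}; idom=B1

DF walk-up:
  join B1 pred B0: · stop@B0
  join B1 pred B6: B6→B1 stop@B0
  join B4 pred B2: B2 stop@B1
  join B4 pred B3: B3 stop@B1
  join B5 pred B1: · stop@B1
  join B5 pred B3: B3 stop@B1
  join B5 pred B4: B4 stop@B1
  join B6 pred B4: B4 stop@B1
  join B6 pred B5: B5 stop@B1
  B0 → ∅
  B1 → {B1}
  B2 → {B4}
  B3 → {B4,B5}
  B4 → {B5,B6}
  B5 → {B6}
  B6 → {B1}

DF(B6) = ["B1"]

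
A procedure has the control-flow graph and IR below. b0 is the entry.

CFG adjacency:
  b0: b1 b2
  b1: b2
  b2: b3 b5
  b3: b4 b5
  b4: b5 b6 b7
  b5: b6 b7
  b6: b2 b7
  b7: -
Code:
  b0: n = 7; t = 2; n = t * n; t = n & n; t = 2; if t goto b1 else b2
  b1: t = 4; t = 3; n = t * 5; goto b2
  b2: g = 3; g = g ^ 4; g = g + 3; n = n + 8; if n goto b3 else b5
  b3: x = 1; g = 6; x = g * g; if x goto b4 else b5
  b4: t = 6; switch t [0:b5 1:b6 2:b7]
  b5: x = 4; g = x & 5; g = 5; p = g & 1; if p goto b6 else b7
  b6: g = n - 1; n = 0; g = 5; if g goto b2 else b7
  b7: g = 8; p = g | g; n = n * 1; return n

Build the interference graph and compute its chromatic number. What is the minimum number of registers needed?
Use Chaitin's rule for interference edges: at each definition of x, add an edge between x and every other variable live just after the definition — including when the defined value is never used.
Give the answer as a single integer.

def/use:
  b0: {n,t} / ∅
  b1: {n,t} / ∅
  b2: {g,n} / {n}
  b3: {g,x} / ∅
  b4: {t} / ∅
  b5: {g,p,x} / ∅
  b6: {g,n} / {n}
  b7: {g,n,p} / {n}

Backward fixpoint:
  live b0: ∅→{n}
  live b1: ∅→{n}
  live b2: {n}→{n}
  live b3: {n}→{n}
  live b4: {n}→{n}
  live b5: {n}→{n}
  live b6: {n}→{n}
  live b7: {n}→∅

Interference:
  g: {n}
  n: {g,p,t,x}
  p: {n}
  t: {n}
  x: {n}

Registers:
  {g,n} pairwise interfere (2-clique) ⇒ χ ≥ 2
  assign g→r1 n→r0 p→r1 t→r1 x→r1 — no edge inside a register ⇒ χ ≤ 2
  χ = 2

Answer: 2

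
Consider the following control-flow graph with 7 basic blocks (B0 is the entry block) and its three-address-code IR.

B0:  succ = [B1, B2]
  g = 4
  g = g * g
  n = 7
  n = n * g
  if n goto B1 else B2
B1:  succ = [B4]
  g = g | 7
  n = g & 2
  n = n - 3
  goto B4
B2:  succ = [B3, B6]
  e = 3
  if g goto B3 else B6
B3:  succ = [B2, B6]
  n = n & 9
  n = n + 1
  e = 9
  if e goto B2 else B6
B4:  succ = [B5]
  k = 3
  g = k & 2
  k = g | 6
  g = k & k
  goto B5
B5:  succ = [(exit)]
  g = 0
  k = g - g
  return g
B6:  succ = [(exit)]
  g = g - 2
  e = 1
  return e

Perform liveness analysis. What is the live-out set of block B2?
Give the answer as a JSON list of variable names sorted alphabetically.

Answer: ["g", "n"]

Derivation:
Per-block:
  B0: def={g,n} ue=∅
  B1: def={g,n} ue={g}
  B2: def={e} ue={g}
  B3: def={e,n} ue={n}
  B4: def={g,k} ue=∅
  B5: def={g,k} ue=∅
  B6: def={e,g} ue={g}

Liveness:
  B0: in=∅ out={g,n}
  B1: in={g} out=∅
  B2: in={g,n} out={g,n}
  B3: in={g,n} out={g,n}
  B4: in=∅ out=∅
  B5: in=∅ out=∅
  B6: in={g} out=∅

live-out(B2) = ["g", "n"]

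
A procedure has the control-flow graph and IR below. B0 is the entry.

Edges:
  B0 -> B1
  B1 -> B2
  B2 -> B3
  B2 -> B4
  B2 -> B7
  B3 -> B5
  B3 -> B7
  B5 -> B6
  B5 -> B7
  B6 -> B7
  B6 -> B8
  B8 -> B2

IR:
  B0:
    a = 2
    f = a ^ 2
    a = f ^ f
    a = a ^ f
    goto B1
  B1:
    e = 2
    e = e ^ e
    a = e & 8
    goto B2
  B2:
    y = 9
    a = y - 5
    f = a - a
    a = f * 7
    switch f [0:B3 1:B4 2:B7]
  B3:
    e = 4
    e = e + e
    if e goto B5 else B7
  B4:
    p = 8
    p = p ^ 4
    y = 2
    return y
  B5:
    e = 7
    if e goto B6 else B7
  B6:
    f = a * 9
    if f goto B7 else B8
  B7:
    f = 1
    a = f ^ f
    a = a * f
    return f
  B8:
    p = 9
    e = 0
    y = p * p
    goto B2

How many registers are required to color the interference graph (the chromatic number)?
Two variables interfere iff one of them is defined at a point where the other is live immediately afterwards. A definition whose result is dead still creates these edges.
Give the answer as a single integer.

def/use:
  B0: {a,f} / ∅
  B1: {a,e} / ∅
  B2: {a,f,y} / ∅
  B3: {e} / ∅
  B4: {p,y} / ∅
  B5: {e} / ∅
  B6: {f} / {a}
  B7: {a,f} / ∅
  B8: {e,p,y} / ∅

Liveness:
  B0 li=∅ lo=∅
  B1 li=∅ lo=∅
  B2 li=∅ lo={a}
  B3 li={a} lo={a}
  B4 li=∅ lo=∅
  B5 li={a} lo={a}
  B6 li={a} lo=∅
  B7 li=∅ lo=∅
  B8 li=∅ lo=∅

Conflict graph:
  a: {e,f}
  e: {a,p}
  f: {a}
  p: {e}
  y: ∅

Chromatic number:
  {a,e} pairwise interfere (2-clique) ⇒ χ ≥ 2
  assign a→c0 e→c1 f→c1 p→c0 y→c0 — no edge inside a register ⇒ χ ≤ 2
  χ = 2

Answer: 2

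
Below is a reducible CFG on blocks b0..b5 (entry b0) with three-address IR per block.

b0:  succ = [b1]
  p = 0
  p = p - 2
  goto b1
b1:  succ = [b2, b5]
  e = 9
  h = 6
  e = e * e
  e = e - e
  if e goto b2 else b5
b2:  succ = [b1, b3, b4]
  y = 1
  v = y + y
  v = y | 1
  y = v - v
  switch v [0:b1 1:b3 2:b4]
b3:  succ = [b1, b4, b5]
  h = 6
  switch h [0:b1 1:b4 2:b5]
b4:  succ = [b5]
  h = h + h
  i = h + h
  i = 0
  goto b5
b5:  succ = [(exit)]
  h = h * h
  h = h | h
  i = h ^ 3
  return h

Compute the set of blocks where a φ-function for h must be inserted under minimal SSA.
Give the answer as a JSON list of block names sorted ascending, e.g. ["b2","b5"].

idom tree: b1←b0 b2←b1 b3←b2 b4←b2 b5←b1
Join-block Dom:
  b1: preds {b0,b2,b3}: {b0} ∩ {b0,b1,b2} ∩ {b0,b1,b2,b3} = {b0}; idom=b0
  b4: preds {b2,b3}: {b0,b1,b2} ∩ {b0,b1,b2,b3} = {b0,b1,b2}; idom=b2
  b5: preds {b1,b3,b4}: {b0,b1} ∩ {b0,b1,b2,b3} ∩ {b0,b1,b2,b4} = {b0,b1}; idom=b1

Frontier:
  join b1 pred b0: · stop@b0
  join b1 pred b2: b2→b1 stop@b0
  join b1 pred b3: b3→b2→b1 stop@b0
  join b4 pred b2: · stop@b2
  join b4 pred b3: b3 stop@b2
  join b5 pred b1: · stop@b1
  join b5 pred b3: b3→b2 stop@b1
  join b5 pred b4: b4→b2 stop@b1
  b0 → ∅
  b1 → {b1}
  b2 → {b1,b5}
  b3 → {b1,b4,b5}
  b4 → {b5}
  b5 → ∅

φ for h: defs {b1,b3,b4,b5}
  DF⁺ = {b1,b4,b5}

Answer: ["b1", "b4", "b5"]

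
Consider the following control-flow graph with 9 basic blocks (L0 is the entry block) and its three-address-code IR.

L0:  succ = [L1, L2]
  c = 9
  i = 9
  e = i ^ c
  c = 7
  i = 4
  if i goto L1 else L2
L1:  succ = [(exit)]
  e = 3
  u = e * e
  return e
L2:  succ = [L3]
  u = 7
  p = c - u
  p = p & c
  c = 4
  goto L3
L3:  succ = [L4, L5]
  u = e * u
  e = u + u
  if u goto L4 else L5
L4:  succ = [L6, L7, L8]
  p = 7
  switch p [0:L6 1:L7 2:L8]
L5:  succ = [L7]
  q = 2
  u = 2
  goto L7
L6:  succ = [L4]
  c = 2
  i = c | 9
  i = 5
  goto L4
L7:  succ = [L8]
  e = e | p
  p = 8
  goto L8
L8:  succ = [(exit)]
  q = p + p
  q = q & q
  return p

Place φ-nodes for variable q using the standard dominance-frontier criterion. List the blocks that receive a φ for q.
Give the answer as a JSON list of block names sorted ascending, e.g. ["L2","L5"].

Answer: ["L7", "L8"]

Analysis:
idom tree: L1←L0 L2←L0 L3←L2 L4←L3 L5←L3 L6←L4 L7←L3 L8←L3
Dom at joins:
  L4: preds {L3,L6}: {L0,L2,L3} ∩ {L0,L2,L3,L4,L6} = {L0,L2,L3}; idom=L3
  L7: preds {L4,L5}: {L0,L2,L3,L4} ∩ {L0,L2,L3,L5} = {L0,L2,L3}; idom=L3
  L8: preds {L4,L7}: {L0,L2,L3,L4} ∩ {L0,L2,L3,L7} = {L0,L2,L3}; idom=L3

DF derivation:
  L4←L3: walk · to L3
  L4←L6: walk L6→L4 to L3
  L7←L4: walk L4 to L3
  L7←L5: walk L5 to L3
  L8←L4: walk L4 to L3
  L8←L7: walk L7 to L3
  L0: DF=∅
  L1: DF=∅
  L2: DF=∅
  L3: DF=∅
  L4: DF={L4,L7,L8}
  L5: DF={L7}
  L6: DF={L4}
  L7: DF={L8}
  L8: DF=∅

φ for q: defs {L5,L8}
  DF⁺ = {L7,L8}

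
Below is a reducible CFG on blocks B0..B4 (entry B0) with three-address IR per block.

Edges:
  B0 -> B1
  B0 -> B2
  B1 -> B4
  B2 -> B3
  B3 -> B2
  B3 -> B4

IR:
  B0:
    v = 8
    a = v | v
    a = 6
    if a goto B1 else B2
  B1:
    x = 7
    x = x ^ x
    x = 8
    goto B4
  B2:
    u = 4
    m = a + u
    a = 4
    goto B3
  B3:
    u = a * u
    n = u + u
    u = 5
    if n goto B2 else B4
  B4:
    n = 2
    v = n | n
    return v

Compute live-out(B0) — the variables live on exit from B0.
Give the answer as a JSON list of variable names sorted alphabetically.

Answer: ["a"]

Working:
Per-block:
  B0: def={a,v} ue=∅
  B1: def={x} ue=∅
  B2: def={a,m,u} ue={a}
  B3: def={n,u} ue={a,u}
  B4: def={n,v} ue=∅

Liveness:
  B0 li=∅ lo={a}
  B1 li=∅ lo=∅
  B2 li={a} lo={a,u}
  B3 li={a,u} lo={a}
  B4 li=∅ lo=∅

live-out(B0) = ["a"]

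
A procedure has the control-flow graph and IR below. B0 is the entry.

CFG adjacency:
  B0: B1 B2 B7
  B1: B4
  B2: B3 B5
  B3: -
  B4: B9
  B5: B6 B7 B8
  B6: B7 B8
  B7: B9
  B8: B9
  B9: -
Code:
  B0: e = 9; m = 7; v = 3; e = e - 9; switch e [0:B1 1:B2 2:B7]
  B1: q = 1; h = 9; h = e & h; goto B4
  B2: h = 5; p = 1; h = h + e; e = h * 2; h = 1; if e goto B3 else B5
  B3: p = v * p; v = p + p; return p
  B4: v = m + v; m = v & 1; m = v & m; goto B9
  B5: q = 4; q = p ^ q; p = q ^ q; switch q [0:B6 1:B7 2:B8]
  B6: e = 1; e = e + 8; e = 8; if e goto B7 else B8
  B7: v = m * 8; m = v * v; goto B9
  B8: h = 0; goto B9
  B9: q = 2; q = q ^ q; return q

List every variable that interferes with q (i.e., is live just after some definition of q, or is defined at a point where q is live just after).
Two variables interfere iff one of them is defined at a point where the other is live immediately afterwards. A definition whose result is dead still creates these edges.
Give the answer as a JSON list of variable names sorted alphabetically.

def/use:
  B0: def={e,m,v} ue=∅
  B1: def={h,q} ue={e}
  B2: def={e,h,p} ue={e}
  B3: def={p,v} ue={p,v}
  B4: def={m,v} ue={m,v}
  B5: def={p,q} ue={p}
  B6: def={e} ue=∅
  B7: def={m,v} ue={m}
  B8: def={h} ue=∅
  B9: def={q} ue=∅

Liveness:
  B0: in=∅ out={e,m,v}
  B1: in={e,m,v} out={m,v}
  B2: in={e,m,v} out={m,p,v}
  B3: in={p,v} out=∅
  B4: in={m,v} out=∅
  B5: in={m,p} out={m}
  B6: in={m} out={m}
  B7: in={m} out=∅
  B8: in=∅ out=∅
  B9: in=∅ out=∅

Conflict graph:
  e: {h,m,p,q,v}
  h: {e,m,p,v}
  m: {e,h,p,q,v}
  p: {e,h,m,q,v}
  q: {e,m,p,v}
  v: {e,h,m,p,q}

N(q) = ["e", "m", "p", "v"]

Answer: ["e", "m", "p", "v"]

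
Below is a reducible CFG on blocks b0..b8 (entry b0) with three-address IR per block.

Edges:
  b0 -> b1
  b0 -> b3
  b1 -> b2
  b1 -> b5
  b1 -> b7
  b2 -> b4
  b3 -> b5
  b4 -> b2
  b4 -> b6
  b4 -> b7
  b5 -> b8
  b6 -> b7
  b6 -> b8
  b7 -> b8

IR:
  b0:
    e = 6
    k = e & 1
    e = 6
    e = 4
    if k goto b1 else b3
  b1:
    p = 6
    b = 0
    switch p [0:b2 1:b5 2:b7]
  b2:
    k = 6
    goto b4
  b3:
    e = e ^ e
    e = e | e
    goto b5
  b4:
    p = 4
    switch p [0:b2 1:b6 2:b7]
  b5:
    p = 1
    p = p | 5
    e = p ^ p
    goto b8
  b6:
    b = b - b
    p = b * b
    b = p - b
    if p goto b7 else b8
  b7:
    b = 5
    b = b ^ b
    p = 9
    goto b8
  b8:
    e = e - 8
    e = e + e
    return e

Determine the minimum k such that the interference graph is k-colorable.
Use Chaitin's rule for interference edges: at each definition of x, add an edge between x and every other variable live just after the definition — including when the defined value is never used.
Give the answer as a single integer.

Answer: 3

Working:
def/use:
  b0: {e,k} / ∅
  b1: {b,p} / ∅
  b2: {k} / ∅
  b3: {e} / {e}
  b4: {p} / ∅
  b5: {e,p} / ∅
  b6: {b,p} / {b}
  b7: {b,p} / ∅
  b8: {e} / {e}

Live sets:
  b0: in=∅ out={e}
  b1: in={e} out={b,e}
  b2: in={b,e} out={b,e}
  b3: in={e} out=∅
  b4: in={b,e} out={b,e}
  b5: in=∅ out={e}
  b6: in={b,e} out={e}
  b7: in={e} out={e}
  b8: in={e} out=∅

Interfere edges:
  b — {e,k,p}
  e — {b,k,p}
  k — {b,e}
  p — {b,e}

Registers:
  lower bound: {b,e,k} mutually conflict ⇒ χ ≥ 3
  assign b→R0 e→R1 k→R2 p→R2 — no edge inside a register ⇒ χ ≤ 3
  χ = 3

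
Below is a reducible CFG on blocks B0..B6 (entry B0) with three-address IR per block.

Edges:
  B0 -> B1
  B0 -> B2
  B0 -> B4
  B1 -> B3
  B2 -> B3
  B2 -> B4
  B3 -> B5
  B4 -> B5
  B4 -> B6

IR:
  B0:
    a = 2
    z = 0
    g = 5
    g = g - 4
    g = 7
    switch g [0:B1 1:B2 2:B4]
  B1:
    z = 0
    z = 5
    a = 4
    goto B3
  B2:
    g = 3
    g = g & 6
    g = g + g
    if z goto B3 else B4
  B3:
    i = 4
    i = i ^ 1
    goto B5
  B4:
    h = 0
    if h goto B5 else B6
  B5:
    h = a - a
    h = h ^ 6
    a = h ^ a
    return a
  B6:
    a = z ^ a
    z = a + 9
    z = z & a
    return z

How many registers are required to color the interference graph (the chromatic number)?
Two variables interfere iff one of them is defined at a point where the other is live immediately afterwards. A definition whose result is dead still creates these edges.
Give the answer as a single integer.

Answer: 3

Analysis:
def/use:
  B0 def {a,g,z} use ∅
  B1 def {a,z} use ∅
  B2 def {g} use {z}
  B3 def {i} use ∅
  B4 def {h} use ∅
  B5 def {a,h} use {a}
  B6 def {a,z} use {a,z}

Live sets:
  B0 li=∅ lo={a,z}
  B1 li=∅ lo={a}
  B2 li={a,z} lo={a,z}
  B3 li={a} lo={a}
  B4 li={a,z} lo={a,z}
  B5 li={a} lo=∅
  B6 li={a,z} lo=∅

Interference:
  a↔{g,h,i,z}
  g↔{a,z}
  h↔{a,z}
  i↔{a}
  z↔{a,g,h}

Registers:
  lower bound: {a,g,z} mutually conflict ⇒ χ ≥ 3
  assign a→r0 g→r2 h→r2 i→r1 z→r1 — no edge inside a register ⇒ χ ≤ 3
  χ = 3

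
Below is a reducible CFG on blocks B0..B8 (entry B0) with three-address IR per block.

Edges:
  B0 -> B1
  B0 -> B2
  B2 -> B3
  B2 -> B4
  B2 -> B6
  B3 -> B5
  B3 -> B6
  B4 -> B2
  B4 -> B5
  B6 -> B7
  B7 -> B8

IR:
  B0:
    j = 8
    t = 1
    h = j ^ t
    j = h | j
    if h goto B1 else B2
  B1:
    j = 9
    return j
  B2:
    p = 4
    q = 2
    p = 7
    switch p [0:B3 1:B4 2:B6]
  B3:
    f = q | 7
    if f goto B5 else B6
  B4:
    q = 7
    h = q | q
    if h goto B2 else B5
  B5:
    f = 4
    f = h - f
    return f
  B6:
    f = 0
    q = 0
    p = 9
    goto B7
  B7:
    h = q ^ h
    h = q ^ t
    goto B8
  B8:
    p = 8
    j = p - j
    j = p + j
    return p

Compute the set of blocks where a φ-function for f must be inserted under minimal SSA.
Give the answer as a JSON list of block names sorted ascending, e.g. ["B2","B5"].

Answer: ["B5", "B6"]

Derivation:
idom tree: B1←B0 B2←B0 B3←B2 B4←B2 B5←B2 B6←B2 B7←B6 B8←B7
Join-block Dom:
  B2: preds {B0,B4}: {B0} ∩ {B0,B2,B4} = {B0}; idom=B0
  B5: preds {B3,B4}: {B0,B2,B3} ∩ {B0,B2,B4} = {B0,B2}; idom=B2
  B6: preds {B2,B3}: {B0,B2} ∩ {B0,B2,B3} = {B0,B2}; idom=B2

DF walk-up:
  join B2 pred B0: · stop@B0
  join B2 pred B4: B4→B2 stop@B0
  join B5 pred B3: B3 stop@B2
  join B5 pred B4: B4 stop@B2
  join B6 pred B2: · stop@B2
  join B6 pred B3: B3 stop@B2
  B0 → ∅
  B1 → ∅
  B2 → {B2}
  B3 → {B5,B6}
  B4 → {B2,B5}
  B5 → ∅
  B6 → ∅
  B7 → ∅
  B8 → ∅

φ for f: defs {B3,B5,B6}
  DF⁺ = {B5,B6}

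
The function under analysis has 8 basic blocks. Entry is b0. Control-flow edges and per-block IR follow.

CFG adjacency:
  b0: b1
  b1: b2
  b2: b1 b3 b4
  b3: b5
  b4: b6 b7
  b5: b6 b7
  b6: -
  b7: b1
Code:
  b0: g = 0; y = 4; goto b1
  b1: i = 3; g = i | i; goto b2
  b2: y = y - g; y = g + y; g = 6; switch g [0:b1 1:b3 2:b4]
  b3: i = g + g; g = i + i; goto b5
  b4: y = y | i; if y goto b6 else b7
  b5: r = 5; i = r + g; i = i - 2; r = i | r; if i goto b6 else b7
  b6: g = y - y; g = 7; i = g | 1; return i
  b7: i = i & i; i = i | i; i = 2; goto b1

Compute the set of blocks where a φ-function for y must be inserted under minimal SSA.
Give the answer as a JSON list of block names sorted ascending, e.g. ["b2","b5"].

Answer: ["b1", "b6", "b7"]

Analysis:
idom tree: b1←b0 b2←b1 b3←b2 b4←b2 b5←b3 b6←b2 b7←b2
Join-block Dom:
  b1: preds {b0,b2,b7}: {b0} ∩ {b0,b1,b2} ∩ {b0,b1,b2,b7} = {b0}; idom=b0
  b6: preds {b4,b5}: {b0,b1,b2,b4} ∩ {b0,b1,b2,b3,b5} = {b0,b1,b2}; idom=b2
  b7: preds {b4,b5}: {b0,b1,b2,b4} ∩ {b0,b1,b2,b3,b5} = {b0,b1,b2}; idom=b2

Frontier:
  b1←b0: walk · to b0
  b1←b2: walk b2→b1 to b0
  b1←b7: walk b7→b2→b1 to b0
  b6←b4: walk b4 to b2
  b6←b5: walk b5→b3 to b2
  b7←b4: walk b4 to b2
  b7←b5: walk b5→b3 to b2
  b0 → ∅
  b1 → {b1}
  b2 → {b1}
  b3 → {b6,b7}
  b4 → {b6,b7}
  b5 → {b6,b7}
  b6 → ∅
  b7 → {b1}

φ for y: defs {b0,b2,b4}
  DF⁺ = {b1,b6,b7}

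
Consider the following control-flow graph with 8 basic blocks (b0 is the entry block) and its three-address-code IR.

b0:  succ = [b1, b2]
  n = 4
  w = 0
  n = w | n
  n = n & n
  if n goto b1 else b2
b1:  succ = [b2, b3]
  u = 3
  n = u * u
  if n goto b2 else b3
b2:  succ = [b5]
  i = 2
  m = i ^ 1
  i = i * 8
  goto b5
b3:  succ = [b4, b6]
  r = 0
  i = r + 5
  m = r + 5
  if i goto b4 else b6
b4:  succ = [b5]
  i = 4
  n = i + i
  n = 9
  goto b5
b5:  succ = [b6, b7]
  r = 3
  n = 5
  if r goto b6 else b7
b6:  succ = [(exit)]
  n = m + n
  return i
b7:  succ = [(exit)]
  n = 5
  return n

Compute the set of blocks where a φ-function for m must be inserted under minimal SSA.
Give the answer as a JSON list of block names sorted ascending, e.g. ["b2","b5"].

Answer: ["b5", "b6"]

Derivation:
idom tree: b1←b0 b2←b0 b3←b1 b4←b3 b5←b0 b6←b0 b7←b5
Join-block Dom:
  b2: preds {b0,b1}: {b0} ∩ {b0,b1} = {b0}; idom=b0
  b5: preds {b2,b4}: {b0,b2} ∩ {b0,b1,b3,b4} = {b0}; idom=b0
  b6: preds {b3,b5}: {b0,b1,b3} ∩ {b0,b5} = {b0}; idom=b0

DF walk-up:
  join b2 pred b0: · stop@b0
  join b2 pred b1: b1 stop@b0
  join b5 pred b2: b2 stop@b0
  join b5 pred b4: b4→b3→b1 stop@b0
  join b6 pred b3: b3→b1 stop@b0
  join b6 pred b5: b5 stop@b0
  DF(b0)=∅
  DF(b1)={b2,b5,b6}
  DF(b2)={b5}
  DF(b3)={b5,b6}
  DF(b4)={b5}
  DF(b5)={b6}
  DF(b6)=∅
  DF(b7)=∅

φ for m: defs {b2,b3}
  DF⁺ = {b5,b6}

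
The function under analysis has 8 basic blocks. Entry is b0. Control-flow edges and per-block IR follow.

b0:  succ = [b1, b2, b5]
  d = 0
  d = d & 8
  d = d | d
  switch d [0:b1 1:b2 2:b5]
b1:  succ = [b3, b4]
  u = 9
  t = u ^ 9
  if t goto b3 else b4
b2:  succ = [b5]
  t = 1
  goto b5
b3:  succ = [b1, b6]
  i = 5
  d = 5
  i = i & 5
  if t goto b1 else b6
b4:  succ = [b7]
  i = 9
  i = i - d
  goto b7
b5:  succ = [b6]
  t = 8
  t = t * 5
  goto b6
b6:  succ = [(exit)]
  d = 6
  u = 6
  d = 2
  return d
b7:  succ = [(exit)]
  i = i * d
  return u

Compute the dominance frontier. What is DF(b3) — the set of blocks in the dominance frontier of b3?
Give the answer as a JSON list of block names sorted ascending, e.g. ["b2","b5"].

Answer: ["b1", "b6"]

Analysis:
idom tree: b1←b0 b2←b0 b3←b1 b4←b1 b5←b0 b6←b0 b7←b4
Dom∩ at merges:
  b1: preds {b0,b3}: {b0} ∩ {b0,b1,b3} = {b0}; idom=b0
  b5: preds {b0,b2}: {b0} ∩ {b0,b2} = {b0}; idom=b0
  b6: preds {b3,b5}: {b0,b1,b3} ∩ {b0,b5} = {b0}; idom=b0

Frontier:
  join b1 pred b0: · stop@b0
  join b1 pred b3: b3→b1 stop@b0
  join b5 pred b0: · stop@b0
  join b5 pred b2: b2 stop@b0
  join b6 pred b3: b3→b1 stop@b0
  join b6 pred b5: b5 stop@b0
  b0: DF=∅
  b1: DF={b1,b6}
  b2: DF={b5}
  b3: DF={b1,b6}
  b4: DF=∅
  b5: DF={b6}
  b6: DF=∅
  b7: DF=∅

DF(b3) = ["b1", "b6"]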